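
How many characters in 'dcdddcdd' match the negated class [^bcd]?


Negated class [^bcd] matches any char NOT in {b, c, d}
Scanning 'dcdddcdd':
  pos 0: 'd' -> no (excluded)
  pos 1: 'c' -> no (excluded)
  pos 2: 'd' -> no (excluded)
  pos 3: 'd' -> no (excluded)
  pos 4: 'd' -> no (excluded)
  pos 5: 'c' -> no (excluded)
  pos 6: 'd' -> no (excluded)
  pos 7: 'd' -> no (excluded)
Total matches: 0

0


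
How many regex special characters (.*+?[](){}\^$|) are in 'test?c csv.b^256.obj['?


Regex special characters are: . * + ? [ ] ( ) { } \ ^ $ |
Scanning 'test?c csv.b^256.obj[':
  pos 4: '?' -> SPECIAL
  pos 10: '.' -> SPECIAL
  pos 12: '^' -> SPECIAL
  pos 16: '.' -> SPECIAL
  pos 20: '[' -> SPECIAL
Special chars found: ['?', '.', '^', '.', '[']
Total: 5

5


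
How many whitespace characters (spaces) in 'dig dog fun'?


\s matches whitespace characters (spaces, tabs, etc.).
Text: 'dig dog fun'
This text has 3 words separated by spaces.
Number of spaces = number of words - 1 = 3 - 1 = 2

2


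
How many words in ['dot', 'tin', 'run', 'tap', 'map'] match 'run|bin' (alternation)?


Alternation 'run|bin' matches either 'run' or 'bin'.
Checking each word:
  'dot' -> no
  'tin' -> no
  'run' -> MATCH
  'tap' -> no
  'map' -> no
Matches: ['run']
Count: 1

1


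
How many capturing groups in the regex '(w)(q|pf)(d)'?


To count capturing groups, count each '(' that starts a group.
Pattern: '(w)(q|pf)(d)'
Walking through the pattern:
  Position 0: '(' -> group #1
  Position 3: '(' -> group #2
  Position 9: '(' -> group #3
Total capturing groups: 3

3


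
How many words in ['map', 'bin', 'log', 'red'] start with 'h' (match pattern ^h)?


Pattern ^h anchors to start of word. Check which words begin with 'h':
  'map' -> no
  'bin' -> no
  'log' -> no
  'red' -> no
Matching words: []
Count: 0

0


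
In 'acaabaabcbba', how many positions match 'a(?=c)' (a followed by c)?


Lookahead 'a(?=c)' matches 'a' only when followed by 'c'.
String: 'acaabaabcbba'
Checking each position where char is 'a':
  pos 0: 'a' -> MATCH (next='c')
  pos 2: 'a' -> no (next='a')
  pos 3: 'a' -> no (next='b')
  pos 5: 'a' -> no (next='a')
  pos 6: 'a' -> no (next='b')
Matching positions: [0]
Count: 1

1


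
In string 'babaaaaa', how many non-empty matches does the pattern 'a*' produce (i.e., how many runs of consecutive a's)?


Pattern 'a*' matches zero or more a's. We want non-empty runs of consecutive a's.
String: 'babaaaaa'
Walking through the string to find runs of a's:
  Run 1: positions 1-1 -> 'a'
  Run 2: positions 3-7 -> 'aaaaa'
Non-empty runs found: ['a', 'aaaaa']
Count: 2

2


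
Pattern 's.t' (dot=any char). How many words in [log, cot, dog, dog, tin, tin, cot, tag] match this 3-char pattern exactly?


Pattern 's.t' means: starts with 's', any single char, ends with 't'.
Checking each word (must be exactly 3 chars):
  'log' (len=3): no
  'cot' (len=3): no
  'dog' (len=3): no
  'dog' (len=3): no
  'tin' (len=3): no
  'tin' (len=3): no
  'cot' (len=3): no
  'tag' (len=3): no
Matching words: []
Total: 0

0


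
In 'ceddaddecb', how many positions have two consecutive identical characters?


Looking for consecutive identical characters in 'ceddaddecb':
  pos 0-1: 'c' vs 'e' -> different
  pos 1-2: 'e' vs 'd' -> different
  pos 2-3: 'd' vs 'd' -> MATCH ('dd')
  pos 3-4: 'd' vs 'a' -> different
  pos 4-5: 'a' vs 'd' -> different
  pos 5-6: 'd' vs 'd' -> MATCH ('dd')
  pos 6-7: 'd' vs 'e' -> different
  pos 7-8: 'e' vs 'c' -> different
  pos 8-9: 'c' vs 'b' -> different
Consecutive identical pairs: ['dd', 'dd']
Count: 2

2


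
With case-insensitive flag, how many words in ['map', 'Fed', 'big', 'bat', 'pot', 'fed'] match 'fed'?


Case-insensitive matching: compare each word's lowercase form to 'fed'.
  'map' -> lower='map' -> no
  'Fed' -> lower='fed' -> MATCH
  'big' -> lower='big' -> no
  'bat' -> lower='bat' -> no
  'pot' -> lower='pot' -> no
  'fed' -> lower='fed' -> MATCH
Matches: ['Fed', 'fed']
Count: 2

2


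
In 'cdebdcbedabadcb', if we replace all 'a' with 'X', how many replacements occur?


re.sub('a', 'X', text) replaces every occurrence of 'a' with 'X'.
Text: 'cdebdcbedabadcb'
Scanning for 'a':
  pos 9: 'a' -> replacement #1
  pos 11: 'a' -> replacement #2
Total replacements: 2

2


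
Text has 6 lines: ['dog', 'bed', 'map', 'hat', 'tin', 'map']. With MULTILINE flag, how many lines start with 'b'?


With MULTILINE flag, ^ matches the start of each line.
Lines: ['dog', 'bed', 'map', 'hat', 'tin', 'map']
Checking which lines start with 'b':
  Line 1: 'dog' -> no
  Line 2: 'bed' -> MATCH
  Line 3: 'map' -> no
  Line 4: 'hat' -> no
  Line 5: 'tin' -> no
  Line 6: 'map' -> no
Matching lines: ['bed']
Count: 1

1


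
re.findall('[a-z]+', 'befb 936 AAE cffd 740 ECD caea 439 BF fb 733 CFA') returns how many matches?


Pattern '[a-z]+' finds one or more lowercase letters.
Text: 'befb 936 AAE cffd 740 ECD caea 439 BF fb 733 CFA'
Scanning for matches:
  Match 1: 'befb'
  Match 2: 'cffd'
  Match 3: 'caea'
  Match 4: 'fb'
Total matches: 4

4


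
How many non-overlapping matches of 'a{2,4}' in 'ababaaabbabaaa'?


Pattern 'a{2,4}' matches between 2 and 4 consecutive a's (greedy).
String: 'ababaaabbabaaa'
Finding runs of a's and applying greedy matching:
  Run at pos 0: 'a' (length 1)
  Run at pos 2: 'a' (length 1)
  Run at pos 4: 'aaa' (length 3)
  Run at pos 9: 'a' (length 1)
  Run at pos 11: 'aaa' (length 3)
Matches: ['aaa', 'aaa']
Count: 2

2


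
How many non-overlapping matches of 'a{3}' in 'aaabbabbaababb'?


Pattern 'a{3}' matches exactly 3 consecutive a's (greedy, non-overlapping).
String: 'aaabbabbaababb'
Scanning for runs of a's:
  Run at pos 0: 'aaa' (length 3) -> 1 match(es)
  Run at pos 5: 'a' (length 1) -> 0 match(es)
  Run at pos 8: 'aa' (length 2) -> 0 match(es)
  Run at pos 11: 'a' (length 1) -> 0 match(es)
Matches found: ['aaa']
Total: 1

1


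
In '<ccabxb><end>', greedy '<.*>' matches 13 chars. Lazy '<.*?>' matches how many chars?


Greedy '<.*>' tries to match as MUCH as possible.
Lazy '<.*?>' tries to match as LITTLE as possible.

String: '<ccabxb><end>'
Greedy '<.*>' starts at first '<' and extends to the LAST '>': '<ccabxb><end>' (13 chars)
Lazy '<.*?>' starts at first '<' and stops at the FIRST '>': '<ccabxb>' (8 chars)

8


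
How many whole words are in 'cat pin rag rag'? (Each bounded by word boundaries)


Word boundaries (\b) mark the start/end of each word.
Text: 'cat pin rag rag'
Splitting by whitespace:
  Word 1: 'cat'
  Word 2: 'pin'
  Word 3: 'rag'
  Word 4: 'rag'
Total whole words: 4

4


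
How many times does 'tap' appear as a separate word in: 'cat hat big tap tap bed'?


Scanning each word for exact match 'tap':
  Word 1: 'cat' -> no
  Word 2: 'hat' -> no
  Word 3: 'big' -> no
  Word 4: 'tap' -> MATCH
  Word 5: 'tap' -> MATCH
  Word 6: 'bed' -> no
Total matches: 2

2


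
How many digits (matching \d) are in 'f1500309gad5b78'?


\d matches any digit 0-9.
Scanning 'f1500309gad5b78':
  pos 1: '1' -> DIGIT
  pos 2: '5' -> DIGIT
  pos 3: '0' -> DIGIT
  pos 4: '0' -> DIGIT
  pos 5: '3' -> DIGIT
  pos 6: '0' -> DIGIT
  pos 7: '9' -> DIGIT
  pos 11: '5' -> DIGIT
  pos 13: '7' -> DIGIT
  pos 14: '8' -> DIGIT
Digits found: ['1', '5', '0', '0', '3', '0', '9', '5', '7', '8']
Total: 10

10


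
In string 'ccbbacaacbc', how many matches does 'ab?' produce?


Pattern 'ab?' matches 'a' optionally followed by 'b'.
String: 'ccbbacaacbc'
Scanning left to right for 'a' then checking next char:
  Match 1: 'a' (a not followed by b)
  Match 2: 'a' (a not followed by b)
  Match 3: 'a' (a not followed by b)
Total matches: 3

3


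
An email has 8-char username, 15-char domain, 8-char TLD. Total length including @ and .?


An email address has format: username@domain.tld
Username length: 8
'@' character: 1
Domain length: 15
'.' character: 1
TLD length: 8
Total = 8 + 1 + 15 + 1 + 8 = 33

33


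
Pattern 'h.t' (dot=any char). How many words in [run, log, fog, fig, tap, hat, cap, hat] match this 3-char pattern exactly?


Pattern 'h.t' means: starts with 'h', any single char, ends with 't'.
Checking each word (must be exactly 3 chars):
  'run' (len=3): no
  'log' (len=3): no
  'fog' (len=3): no
  'fig' (len=3): no
  'tap' (len=3): no
  'hat' (len=3): MATCH
  'cap' (len=3): no
  'hat' (len=3): MATCH
Matching words: ['hat', 'hat']
Total: 2

2


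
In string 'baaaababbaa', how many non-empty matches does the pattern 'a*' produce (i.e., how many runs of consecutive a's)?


Pattern 'a*' matches zero or more a's. We want non-empty runs of consecutive a's.
String: 'baaaababbaa'
Walking through the string to find runs of a's:
  Run 1: positions 1-4 -> 'aaaa'
  Run 2: positions 6-6 -> 'a'
  Run 3: positions 9-10 -> 'aa'
Non-empty runs found: ['aaaa', 'a', 'aa']
Count: 3

3


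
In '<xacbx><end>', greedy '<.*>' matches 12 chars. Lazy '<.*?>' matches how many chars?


Greedy '<.*>' tries to match as MUCH as possible.
Lazy '<.*?>' tries to match as LITTLE as possible.

String: '<xacbx><end>'
Greedy '<.*>' starts at first '<' and extends to the LAST '>': '<xacbx><end>' (12 chars)
Lazy '<.*?>' starts at first '<' and stops at the FIRST '>': '<xacbx>' (7 chars)

7


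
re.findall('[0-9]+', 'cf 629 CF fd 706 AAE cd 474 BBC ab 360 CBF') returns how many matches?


Pattern '[0-9]+' finds one or more digits.
Text: 'cf 629 CF fd 706 AAE cd 474 BBC ab 360 CBF'
Scanning for matches:
  Match 1: '629'
  Match 2: '706'
  Match 3: '474'
  Match 4: '360'
Total matches: 4

4


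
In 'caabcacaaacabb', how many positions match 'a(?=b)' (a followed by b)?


Lookahead 'a(?=b)' matches 'a' only when followed by 'b'.
String: 'caabcacaaacabb'
Checking each position where char is 'a':
  pos 1: 'a' -> no (next='a')
  pos 2: 'a' -> MATCH (next='b')
  pos 5: 'a' -> no (next='c')
  pos 7: 'a' -> no (next='a')
  pos 8: 'a' -> no (next='a')
  pos 9: 'a' -> no (next='c')
  pos 11: 'a' -> MATCH (next='b')
Matching positions: [2, 11]
Count: 2

2


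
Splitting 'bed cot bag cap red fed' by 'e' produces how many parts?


Splitting by 'e' breaks the string at each occurrence of the separator.
Text: 'bed cot bag cap red fed'
Parts after split:
  Part 1: 'b'
  Part 2: 'd cot bag cap r'
  Part 3: 'd f'
  Part 4: 'd'
Total parts: 4

4


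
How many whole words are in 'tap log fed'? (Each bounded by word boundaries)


Word boundaries (\b) mark the start/end of each word.
Text: 'tap log fed'
Splitting by whitespace:
  Word 1: 'tap'
  Word 2: 'log'
  Word 3: 'fed'
Total whole words: 3

3


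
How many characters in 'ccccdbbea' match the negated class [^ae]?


Negated class [^ae] matches any char NOT in {a, e}
Scanning 'ccccdbbea':
  pos 0: 'c' -> MATCH
  pos 1: 'c' -> MATCH
  pos 2: 'c' -> MATCH
  pos 3: 'c' -> MATCH
  pos 4: 'd' -> MATCH
  pos 5: 'b' -> MATCH
  pos 6: 'b' -> MATCH
  pos 7: 'e' -> no (excluded)
  pos 8: 'a' -> no (excluded)
Total matches: 7

7


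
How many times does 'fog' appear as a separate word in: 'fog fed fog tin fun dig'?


Scanning each word for exact match 'fog':
  Word 1: 'fog' -> MATCH
  Word 2: 'fed' -> no
  Word 3: 'fog' -> MATCH
  Word 4: 'tin' -> no
  Word 5: 'fun' -> no
  Word 6: 'dig' -> no
Total matches: 2

2


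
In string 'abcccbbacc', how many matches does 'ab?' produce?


Pattern 'ab?' matches 'a' optionally followed by 'b'.
String: 'abcccbbacc'
Scanning left to right for 'a' then checking next char:
  Match 1: 'ab' (a followed by b)
  Match 2: 'a' (a not followed by b)
Total matches: 2

2


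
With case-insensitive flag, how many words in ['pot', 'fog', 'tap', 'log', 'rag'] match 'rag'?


Case-insensitive matching: compare each word's lowercase form to 'rag'.
  'pot' -> lower='pot' -> no
  'fog' -> lower='fog' -> no
  'tap' -> lower='tap' -> no
  'log' -> lower='log' -> no
  'rag' -> lower='rag' -> MATCH
Matches: ['rag']
Count: 1

1


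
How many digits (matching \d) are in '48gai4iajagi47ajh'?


\d matches any digit 0-9.
Scanning '48gai4iajagi47ajh':
  pos 0: '4' -> DIGIT
  pos 1: '8' -> DIGIT
  pos 5: '4' -> DIGIT
  pos 12: '4' -> DIGIT
  pos 13: '7' -> DIGIT
Digits found: ['4', '8', '4', '4', '7']
Total: 5

5


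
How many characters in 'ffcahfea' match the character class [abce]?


Character class [abce] matches any of: {a, b, c, e}
Scanning string 'ffcahfea' character by character:
  pos 0: 'f' -> no
  pos 1: 'f' -> no
  pos 2: 'c' -> MATCH
  pos 3: 'a' -> MATCH
  pos 4: 'h' -> no
  pos 5: 'f' -> no
  pos 6: 'e' -> MATCH
  pos 7: 'a' -> MATCH
Total matches: 4

4


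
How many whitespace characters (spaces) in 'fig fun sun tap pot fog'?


\s matches whitespace characters (spaces, tabs, etc.).
Text: 'fig fun sun tap pot fog'
This text has 6 words separated by spaces.
Number of spaces = number of words - 1 = 6 - 1 = 5

5


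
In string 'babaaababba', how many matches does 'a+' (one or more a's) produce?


Pattern 'a+' matches one or more consecutive a's.
String: 'babaaababba'
Scanning for runs of a:
  Match 1: 'a' (length 1)
  Match 2: 'aaa' (length 3)
  Match 3: 'a' (length 1)
  Match 4: 'a' (length 1)
Total matches: 4

4


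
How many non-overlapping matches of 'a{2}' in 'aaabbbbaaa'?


Pattern 'a{2}' matches exactly 2 consecutive a's (greedy, non-overlapping).
String: 'aaabbbbaaa'
Scanning for runs of a's:
  Run at pos 0: 'aaa' (length 3) -> 1 match(es)
  Run at pos 7: 'aaa' (length 3) -> 1 match(es)
Matches found: ['aa', 'aa']
Total: 2

2


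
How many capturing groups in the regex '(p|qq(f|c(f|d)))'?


To count capturing groups, count each '(' that starts a group.
Pattern: '(p|qq(f|c(f|d)))'
Walking through the pattern:
  Position 0: '(' -> group #1
  Position 5: '(' -> group #2
  Position 9: '(' -> group #3
Total capturing groups: 3

3


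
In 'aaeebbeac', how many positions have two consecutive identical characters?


Looking for consecutive identical characters in 'aaeebbeac':
  pos 0-1: 'a' vs 'a' -> MATCH ('aa')
  pos 1-2: 'a' vs 'e' -> different
  pos 2-3: 'e' vs 'e' -> MATCH ('ee')
  pos 3-4: 'e' vs 'b' -> different
  pos 4-5: 'b' vs 'b' -> MATCH ('bb')
  pos 5-6: 'b' vs 'e' -> different
  pos 6-7: 'e' vs 'a' -> different
  pos 7-8: 'a' vs 'c' -> different
Consecutive identical pairs: ['aa', 'ee', 'bb']
Count: 3

3


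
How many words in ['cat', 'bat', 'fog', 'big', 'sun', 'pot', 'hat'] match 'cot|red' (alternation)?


Alternation 'cot|red' matches either 'cot' or 'red'.
Checking each word:
  'cat' -> no
  'bat' -> no
  'fog' -> no
  'big' -> no
  'sun' -> no
  'pot' -> no
  'hat' -> no
Matches: []
Count: 0

0


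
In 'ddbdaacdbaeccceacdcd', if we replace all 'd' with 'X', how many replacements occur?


re.sub('d', 'X', text) replaces every occurrence of 'd' with 'X'.
Text: 'ddbdaacdbaeccceacdcd'
Scanning for 'd':
  pos 0: 'd' -> replacement #1
  pos 1: 'd' -> replacement #2
  pos 3: 'd' -> replacement #3
  pos 7: 'd' -> replacement #4
  pos 17: 'd' -> replacement #5
  pos 19: 'd' -> replacement #6
Total replacements: 6

6


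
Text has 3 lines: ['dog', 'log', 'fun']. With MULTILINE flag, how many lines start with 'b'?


With MULTILINE flag, ^ matches the start of each line.
Lines: ['dog', 'log', 'fun']
Checking which lines start with 'b':
  Line 1: 'dog' -> no
  Line 2: 'log' -> no
  Line 3: 'fun' -> no
Matching lines: []
Count: 0

0


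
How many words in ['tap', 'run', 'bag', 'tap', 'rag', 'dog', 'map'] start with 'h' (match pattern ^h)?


Pattern ^h anchors to start of word. Check which words begin with 'h':
  'tap' -> no
  'run' -> no
  'bag' -> no
  'tap' -> no
  'rag' -> no
  'dog' -> no
  'map' -> no
Matching words: []
Count: 0

0


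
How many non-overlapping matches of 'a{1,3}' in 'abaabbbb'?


Pattern 'a{1,3}' matches between 1 and 3 consecutive a's (greedy).
String: 'abaabbbb'
Finding runs of a's and applying greedy matching:
  Run at pos 0: 'a' (length 1)
  Run at pos 2: 'aa' (length 2)
Matches: ['a', 'aa']
Count: 2

2


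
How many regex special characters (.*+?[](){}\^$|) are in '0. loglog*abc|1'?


Regex special characters are: . * + ? [ ] ( ) { } \ ^ $ |
Scanning '0. loglog*abc|1':
  pos 1: '.' -> SPECIAL
  pos 9: '*' -> SPECIAL
  pos 13: '|' -> SPECIAL
Special chars found: ['.', '*', '|']
Total: 3

3


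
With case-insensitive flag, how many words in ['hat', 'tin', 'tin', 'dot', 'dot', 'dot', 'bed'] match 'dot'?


Case-insensitive matching: compare each word's lowercase form to 'dot'.
  'hat' -> lower='hat' -> no
  'tin' -> lower='tin' -> no
  'tin' -> lower='tin' -> no
  'dot' -> lower='dot' -> MATCH
  'dot' -> lower='dot' -> MATCH
  'dot' -> lower='dot' -> MATCH
  'bed' -> lower='bed' -> no
Matches: ['dot', 'dot', 'dot']
Count: 3

3


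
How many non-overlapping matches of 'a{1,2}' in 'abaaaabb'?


Pattern 'a{1,2}' matches between 1 and 2 consecutive a's (greedy).
String: 'abaaaabb'
Finding runs of a's and applying greedy matching:
  Run at pos 0: 'a' (length 1)
  Run at pos 2: 'aaaa' (length 4)
Matches: ['a', 'aa', 'aa']
Count: 3

3


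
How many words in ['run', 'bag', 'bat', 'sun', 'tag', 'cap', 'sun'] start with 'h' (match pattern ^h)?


Pattern ^h anchors to start of word. Check which words begin with 'h':
  'run' -> no
  'bag' -> no
  'bat' -> no
  'sun' -> no
  'tag' -> no
  'cap' -> no
  'sun' -> no
Matching words: []
Count: 0

0


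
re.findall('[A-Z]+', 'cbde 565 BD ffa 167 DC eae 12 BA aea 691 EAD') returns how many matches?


Pattern '[A-Z]+' finds one or more uppercase letters.
Text: 'cbde 565 BD ffa 167 DC eae 12 BA aea 691 EAD'
Scanning for matches:
  Match 1: 'BD'
  Match 2: 'DC'
  Match 3: 'BA'
  Match 4: 'EAD'
Total matches: 4

4


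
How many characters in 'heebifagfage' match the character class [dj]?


Character class [dj] matches any of: {d, j}
Scanning string 'heebifagfage' character by character:
  pos 0: 'h' -> no
  pos 1: 'e' -> no
  pos 2: 'e' -> no
  pos 3: 'b' -> no
  pos 4: 'i' -> no
  pos 5: 'f' -> no
  pos 6: 'a' -> no
  pos 7: 'g' -> no
  pos 8: 'f' -> no
  pos 9: 'a' -> no
  pos 10: 'g' -> no
  pos 11: 'e' -> no
Total matches: 0

0


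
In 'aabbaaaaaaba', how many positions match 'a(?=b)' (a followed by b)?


Lookahead 'a(?=b)' matches 'a' only when followed by 'b'.
String: 'aabbaaaaaaba'
Checking each position where char is 'a':
  pos 0: 'a' -> no (next='a')
  pos 1: 'a' -> MATCH (next='b')
  pos 4: 'a' -> no (next='a')
  pos 5: 'a' -> no (next='a')
  pos 6: 'a' -> no (next='a')
  pos 7: 'a' -> no (next='a')
  pos 8: 'a' -> no (next='a')
  pos 9: 'a' -> MATCH (next='b')
Matching positions: [1, 9]
Count: 2

2


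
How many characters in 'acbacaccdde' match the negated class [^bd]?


Negated class [^bd] matches any char NOT in {b, d}
Scanning 'acbacaccdde':
  pos 0: 'a' -> MATCH
  pos 1: 'c' -> MATCH
  pos 2: 'b' -> no (excluded)
  pos 3: 'a' -> MATCH
  pos 4: 'c' -> MATCH
  pos 5: 'a' -> MATCH
  pos 6: 'c' -> MATCH
  pos 7: 'c' -> MATCH
  pos 8: 'd' -> no (excluded)
  pos 9: 'd' -> no (excluded)
  pos 10: 'e' -> MATCH
Total matches: 8

8


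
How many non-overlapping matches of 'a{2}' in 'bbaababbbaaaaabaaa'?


Pattern 'a{2}' matches exactly 2 consecutive a's (greedy, non-overlapping).
String: 'bbaababbbaaaaabaaa'
Scanning for runs of a's:
  Run at pos 2: 'aa' (length 2) -> 1 match(es)
  Run at pos 5: 'a' (length 1) -> 0 match(es)
  Run at pos 9: 'aaaaa' (length 5) -> 2 match(es)
  Run at pos 15: 'aaa' (length 3) -> 1 match(es)
Matches found: ['aa', 'aa', 'aa', 'aa']
Total: 4

4


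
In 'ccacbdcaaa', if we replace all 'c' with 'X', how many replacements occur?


re.sub('c', 'X', text) replaces every occurrence of 'c' with 'X'.
Text: 'ccacbdcaaa'
Scanning for 'c':
  pos 0: 'c' -> replacement #1
  pos 1: 'c' -> replacement #2
  pos 3: 'c' -> replacement #3
  pos 6: 'c' -> replacement #4
Total replacements: 4

4


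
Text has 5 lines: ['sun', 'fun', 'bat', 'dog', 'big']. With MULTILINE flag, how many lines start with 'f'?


With MULTILINE flag, ^ matches the start of each line.
Lines: ['sun', 'fun', 'bat', 'dog', 'big']
Checking which lines start with 'f':
  Line 1: 'sun' -> no
  Line 2: 'fun' -> MATCH
  Line 3: 'bat' -> no
  Line 4: 'dog' -> no
  Line 5: 'big' -> no
Matching lines: ['fun']
Count: 1

1


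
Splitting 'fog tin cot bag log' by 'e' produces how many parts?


Splitting by 'e' breaks the string at each occurrence of the separator.
Text: 'fog tin cot bag log'
Parts after split:
  Part 1: 'fog tin cot bag log'
Total parts: 1

1


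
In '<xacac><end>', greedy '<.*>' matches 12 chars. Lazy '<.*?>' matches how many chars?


Greedy '<.*>' tries to match as MUCH as possible.
Lazy '<.*?>' tries to match as LITTLE as possible.

String: '<xacac><end>'
Greedy '<.*>' starts at first '<' and extends to the LAST '>': '<xacac><end>' (12 chars)
Lazy '<.*?>' starts at first '<' and stops at the FIRST '>': '<xacac>' (7 chars)

7


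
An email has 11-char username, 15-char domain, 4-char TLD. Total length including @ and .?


An email address has format: username@domain.tld
Username length: 11
'@' character: 1
Domain length: 15
'.' character: 1
TLD length: 4
Total = 11 + 1 + 15 + 1 + 4 = 32

32


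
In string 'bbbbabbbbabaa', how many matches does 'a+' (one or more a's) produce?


Pattern 'a+' matches one or more consecutive a's.
String: 'bbbbabbbbabaa'
Scanning for runs of a:
  Match 1: 'a' (length 1)
  Match 2: 'a' (length 1)
  Match 3: 'aa' (length 2)
Total matches: 3

3


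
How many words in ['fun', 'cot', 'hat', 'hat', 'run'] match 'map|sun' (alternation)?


Alternation 'map|sun' matches either 'map' or 'sun'.
Checking each word:
  'fun' -> no
  'cot' -> no
  'hat' -> no
  'hat' -> no
  'run' -> no
Matches: []
Count: 0

0


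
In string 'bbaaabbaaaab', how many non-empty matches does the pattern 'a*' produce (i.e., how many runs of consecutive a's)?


Pattern 'a*' matches zero or more a's. We want non-empty runs of consecutive a's.
String: 'bbaaabbaaaab'
Walking through the string to find runs of a's:
  Run 1: positions 2-4 -> 'aaa'
  Run 2: positions 7-10 -> 'aaaa'
Non-empty runs found: ['aaa', 'aaaa']
Count: 2

2


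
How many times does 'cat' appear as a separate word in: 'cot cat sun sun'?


Scanning each word for exact match 'cat':
  Word 1: 'cot' -> no
  Word 2: 'cat' -> MATCH
  Word 3: 'sun' -> no
  Word 4: 'sun' -> no
Total matches: 1

1


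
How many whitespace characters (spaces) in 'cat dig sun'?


\s matches whitespace characters (spaces, tabs, etc.).
Text: 'cat dig sun'
This text has 3 words separated by spaces.
Number of spaces = number of words - 1 = 3 - 1 = 2

2


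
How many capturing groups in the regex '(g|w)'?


To count capturing groups, count each '(' that starts a group.
Pattern: '(g|w)'
Walking through the pattern:
  Position 0: '(' -> group #1
Total capturing groups: 1

1


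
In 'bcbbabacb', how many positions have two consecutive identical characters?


Looking for consecutive identical characters in 'bcbbabacb':
  pos 0-1: 'b' vs 'c' -> different
  pos 1-2: 'c' vs 'b' -> different
  pos 2-3: 'b' vs 'b' -> MATCH ('bb')
  pos 3-4: 'b' vs 'a' -> different
  pos 4-5: 'a' vs 'b' -> different
  pos 5-6: 'b' vs 'a' -> different
  pos 6-7: 'a' vs 'c' -> different
  pos 7-8: 'c' vs 'b' -> different
Consecutive identical pairs: ['bb']
Count: 1

1


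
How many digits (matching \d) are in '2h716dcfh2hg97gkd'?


\d matches any digit 0-9.
Scanning '2h716dcfh2hg97gkd':
  pos 0: '2' -> DIGIT
  pos 2: '7' -> DIGIT
  pos 3: '1' -> DIGIT
  pos 4: '6' -> DIGIT
  pos 9: '2' -> DIGIT
  pos 12: '9' -> DIGIT
  pos 13: '7' -> DIGIT
Digits found: ['2', '7', '1', '6', '2', '9', '7']
Total: 7

7


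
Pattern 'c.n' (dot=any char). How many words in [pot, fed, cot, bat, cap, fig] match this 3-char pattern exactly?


Pattern 'c.n' means: starts with 'c', any single char, ends with 'n'.
Checking each word (must be exactly 3 chars):
  'pot' (len=3): no
  'fed' (len=3): no
  'cot' (len=3): no
  'bat' (len=3): no
  'cap' (len=3): no
  'fig' (len=3): no
Matching words: []
Total: 0

0


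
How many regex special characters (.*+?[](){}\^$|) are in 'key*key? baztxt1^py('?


Regex special characters are: . * + ? [ ] ( ) { } \ ^ $ |
Scanning 'key*key? baztxt1^py(':
  pos 3: '*' -> SPECIAL
  pos 7: '?' -> SPECIAL
  pos 16: '^' -> SPECIAL
  pos 19: '(' -> SPECIAL
Special chars found: ['*', '?', '^', '(']
Total: 4

4


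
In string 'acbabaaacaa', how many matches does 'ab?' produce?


Pattern 'ab?' matches 'a' optionally followed by 'b'.
String: 'acbabaaacaa'
Scanning left to right for 'a' then checking next char:
  Match 1: 'a' (a not followed by b)
  Match 2: 'ab' (a followed by b)
  Match 3: 'a' (a not followed by b)
  Match 4: 'a' (a not followed by b)
  Match 5: 'a' (a not followed by b)
  Match 6: 'a' (a not followed by b)
  Match 7: 'a' (a not followed by b)
Total matches: 7

7


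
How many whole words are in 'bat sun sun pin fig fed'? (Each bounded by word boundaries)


Word boundaries (\b) mark the start/end of each word.
Text: 'bat sun sun pin fig fed'
Splitting by whitespace:
  Word 1: 'bat'
  Word 2: 'sun'
  Word 3: 'sun'
  Word 4: 'pin'
  Word 5: 'fig'
  Word 6: 'fed'
Total whole words: 6

6


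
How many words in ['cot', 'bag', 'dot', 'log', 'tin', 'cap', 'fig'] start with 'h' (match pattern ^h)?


Pattern ^h anchors to start of word. Check which words begin with 'h':
  'cot' -> no
  'bag' -> no
  'dot' -> no
  'log' -> no
  'tin' -> no
  'cap' -> no
  'fig' -> no
Matching words: []
Count: 0

0


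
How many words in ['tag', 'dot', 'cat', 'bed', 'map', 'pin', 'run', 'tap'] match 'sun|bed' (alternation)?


Alternation 'sun|bed' matches either 'sun' or 'bed'.
Checking each word:
  'tag' -> no
  'dot' -> no
  'cat' -> no
  'bed' -> MATCH
  'map' -> no
  'pin' -> no
  'run' -> no
  'tap' -> no
Matches: ['bed']
Count: 1

1


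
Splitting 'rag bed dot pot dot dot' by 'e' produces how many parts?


Splitting by 'e' breaks the string at each occurrence of the separator.
Text: 'rag bed dot pot dot dot'
Parts after split:
  Part 1: 'rag b'
  Part 2: 'd dot pot dot dot'
Total parts: 2

2


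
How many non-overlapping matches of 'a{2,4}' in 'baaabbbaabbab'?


Pattern 'a{2,4}' matches between 2 and 4 consecutive a's (greedy).
String: 'baaabbbaabbab'
Finding runs of a's and applying greedy matching:
  Run at pos 1: 'aaa' (length 3)
  Run at pos 7: 'aa' (length 2)
  Run at pos 11: 'a' (length 1)
Matches: ['aaa', 'aa']
Count: 2

2


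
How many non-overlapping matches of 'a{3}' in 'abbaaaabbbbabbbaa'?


Pattern 'a{3}' matches exactly 3 consecutive a's (greedy, non-overlapping).
String: 'abbaaaabbbbabbbaa'
Scanning for runs of a's:
  Run at pos 0: 'a' (length 1) -> 0 match(es)
  Run at pos 3: 'aaaa' (length 4) -> 1 match(es)
  Run at pos 11: 'a' (length 1) -> 0 match(es)
  Run at pos 15: 'aa' (length 2) -> 0 match(es)
Matches found: ['aaa']
Total: 1

1


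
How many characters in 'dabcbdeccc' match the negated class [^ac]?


Negated class [^ac] matches any char NOT in {a, c}
Scanning 'dabcbdeccc':
  pos 0: 'd' -> MATCH
  pos 1: 'a' -> no (excluded)
  pos 2: 'b' -> MATCH
  pos 3: 'c' -> no (excluded)
  pos 4: 'b' -> MATCH
  pos 5: 'd' -> MATCH
  pos 6: 'e' -> MATCH
  pos 7: 'c' -> no (excluded)
  pos 8: 'c' -> no (excluded)
  pos 9: 'c' -> no (excluded)
Total matches: 5

5


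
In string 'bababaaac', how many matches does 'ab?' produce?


Pattern 'ab?' matches 'a' optionally followed by 'b'.
String: 'bababaaac'
Scanning left to right for 'a' then checking next char:
  Match 1: 'ab' (a followed by b)
  Match 2: 'ab' (a followed by b)
  Match 3: 'a' (a not followed by b)
  Match 4: 'a' (a not followed by b)
  Match 5: 'a' (a not followed by b)
Total matches: 5

5


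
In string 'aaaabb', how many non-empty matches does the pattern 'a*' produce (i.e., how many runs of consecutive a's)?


Pattern 'a*' matches zero or more a's. We want non-empty runs of consecutive a's.
String: 'aaaabb'
Walking through the string to find runs of a's:
  Run 1: positions 0-3 -> 'aaaa'
Non-empty runs found: ['aaaa']
Count: 1

1


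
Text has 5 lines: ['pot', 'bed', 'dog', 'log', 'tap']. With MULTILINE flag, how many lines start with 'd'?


With MULTILINE flag, ^ matches the start of each line.
Lines: ['pot', 'bed', 'dog', 'log', 'tap']
Checking which lines start with 'd':
  Line 1: 'pot' -> no
  Line 2: 'bed' -> no
  Line 3: 'dog' -> MATCH
  Line 4: 'log' -> no
  Line 5: 'tap' -> no
Matching lines: ['dog']
Count: 1

1


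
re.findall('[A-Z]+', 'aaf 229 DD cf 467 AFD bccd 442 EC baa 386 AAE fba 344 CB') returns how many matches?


Pattern '[A-Z]+' finds one or more uppercase letters.
Text: 'aaf 229 DD cf 467 AFD bccd 442 EC baa 386 AAE fba 344 CB'
Scanning for matches:
  Match 1: 'DD'
  Match 2: 'AFD'
  Match 3: 'EC'
  Match 4: 'AAE'
  Match 5: 'CB'
Total matches: 5

5


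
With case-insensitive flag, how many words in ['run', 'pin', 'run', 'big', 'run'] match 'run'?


Case-insensitive matching: compare each word's lowercase form to 'run'.
  'run' -> lower='run' -> MATCH
  'pin' -> lower='pin' -> no
  'run' -> lower='run' -> MATCH
  'big' -> lower='big' -> no
  'run' -> lower='run' -> MATCH
Matches: ['run', 'run', 'run']
Count: 3

3


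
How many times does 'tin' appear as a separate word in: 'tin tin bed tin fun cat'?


Scanning each word for exact match 'tin':
  Word 1: 'tin' -> MATCH
  Word 2: 'tin' -> MATCH
  Word 3: 'bed' -> no
  Word 4: 'tin' -> MATCH
  Word 5: 'fun' -> no
  Word 6: 'cat' -> no
Total matches: 3

3


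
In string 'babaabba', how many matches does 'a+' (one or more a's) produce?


Pattern 'a+' matches one or more consecutive a's.
String: 'babaabba'
Scanning for runs of a:
  Match 1: 'a' (length 1)
  Match 2: 'aa' (length 2)
  Match 3: 'a' (length 1)
Total matches: 3

3


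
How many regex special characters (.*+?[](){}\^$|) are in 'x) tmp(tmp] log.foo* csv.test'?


Regex special characters are: . * + ? [ ] ( ) { } \ ^ $ |
Scanning 'x) tmp(tmp] log.foo* csv.test':
  pos 1: ')' -> SPECIAL
  pos 6: '(' -> SPECIAL
  pos 10: ']' -> SPECIAL
  pos 15: '.' -> SPECIAL
  pos 19: '*' -> SPECIAL
  pos 24: '.' -> SPECIAL
Special chars found: [')', '(', ']', '.', '*', '.']
Total: 6

6


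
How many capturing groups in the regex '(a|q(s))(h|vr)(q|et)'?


To count capturing groups, count each '(' that starts a group.
Pattern: '(a|q(s))(h|vr)(q|et)'
Walking through the pattern:
  Position 0: '(' -> group #1
  Position 4: '(' -> group #2
  Position 8: '(' -> group #3
  Position 14: '(' -> group #4
Total capturing groups: 4

4


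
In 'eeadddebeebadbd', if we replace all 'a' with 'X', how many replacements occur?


re.sub('a', 'X', text) replaces every occurrence of 'a' with 'X'.
Text: 'eeadddebeebadbd'
Scanning for 'a':
  pos 2: 'a' -> replacement #1
  pos 11: 'a' -> replacement #2
Total replacements: 2

2


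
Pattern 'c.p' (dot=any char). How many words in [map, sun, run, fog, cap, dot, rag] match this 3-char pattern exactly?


Pattern 'c.p' means: starts with 'c', any single char, ends with 'p'.
Checking each word (must be exactly 3 chars):
  'map' (len=3): no
  'sun' (len=3): no
  'run' (len=3): no
  'fog' (len=3): no
  'cap' (len=3): MATCH
  'dot' (len=3): no
  'rag' (len=3): no
Matching words: ['cap']
Total: 1

1


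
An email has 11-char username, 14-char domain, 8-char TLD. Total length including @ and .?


An email address has format: username@domain.tld
Username length: 11
'@' character: 1
Domain length: 14
'.' character: 1
TLD length: 8
Total = 11 + 1 + 14 + 1 + 8 = 35

35


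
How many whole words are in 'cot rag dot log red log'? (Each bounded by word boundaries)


Word boundaries (\b) mark the start/end of each word.
Text: 'cot rag dot log red log'
Splitting by whitespace:
  Word 1: 'cot'
  Word 2: 'rag'
  Word 3: 'dot'
  Word 4: 'log'
  Word 5: 'red'
  Word 6: 'log'
Total whole words: 6

6


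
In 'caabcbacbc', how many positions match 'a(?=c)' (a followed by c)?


Lookahead 'a(?=c)' matches 'a' only when followed by 'c'.
String: 'caabcbacbc'
Checking each position where char is 'a':
  pos 1: 'a' -> no (next='a')
  pos 2: 'a' -> no (next='b')
  pos 6: 'a' -> MATCH (next='c')
Matching positions: [6]
Count: 1

1


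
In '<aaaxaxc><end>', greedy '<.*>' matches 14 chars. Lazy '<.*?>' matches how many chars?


Greedy '<.*>' tries to match as MUCH as possible.
Lazy '<.*?>' tries to match as LITTLE as possible.

String: '<aaaxaxc><end>'
Greedy '<.*>' starts at first '<' and extends to the LAST '>': '<aaaxaxc><end>' (14 chars)
Lazy '<.*?>' starts at first '<' and stops at the FIRST '>': '<aaaxaxc>' (9 chars)

9


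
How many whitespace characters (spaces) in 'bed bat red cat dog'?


\s matches whitespace characters (spaces, tabs, etc.).
Text: 'bed bat red cat dog'
This text has 5 words separated by spaces.
Number of spaces = number of words - 1 = 5 - 1 = 4

4


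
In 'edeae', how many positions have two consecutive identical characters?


Looking for consecutive identical characters in 'edeae':
  pos 0-1: 'e' vs 'd' -> different
  pos 1-2: 'd' vs 'e' -> different
  pos 2-3: 'e' vs 'a' -> different
  pos 3-4: 'a' vs 'e' -> different
Consecutive identical pairs: []
Count: 0

0


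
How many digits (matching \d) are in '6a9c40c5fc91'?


\d matches any digit 0-9.
Scanning '6a9c40c5fc91':
  pos 0: '6' -> DIGIT
  pos 2: '9' -> DIGIT
  pos 4: '4' -> DIGIT
  pos 5: '0' -> DIGIT
  pos 7: '5' -> DIGIT
  pos 10: '9' -> DIGIT
  pos 11: '1' -> DIGIT
Digits found: ['6', '9', '4', '0', '5', '9', '1']
Total: 7

7


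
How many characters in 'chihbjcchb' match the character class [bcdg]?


Character class [bcdg] matches any of: {b, c, d, g}
Scanning string 'chihbjcchb' character by character:
  pos 0: 'c' -> MATCH
  pos 1: 'h' -> no
  pos 2: 'i' -> no
  pos 3: 'h' -> no
  pos 4: 'b' -> MATCH
  pos 5: 'j' -> no
  pos 6: 'c' -> MATCH
  pos 7: 'c' -> MATCH
  pos 8: 'h' -> no
  pos 9: 'b' -> MATCH
Total matches: 5

5


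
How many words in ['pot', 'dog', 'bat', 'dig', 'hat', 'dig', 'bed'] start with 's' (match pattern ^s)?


Pattern ^s anchors to start of word. Check which words begin with 's':
  'pot' -> no
  'dog' -> no
  'bat' -> no
  'dig' -> no
  'hat' -> no
  'dig' -> no
  'bed' -> no
Matching words: []
Count: 0

0


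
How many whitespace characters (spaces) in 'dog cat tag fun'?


\s matches whitespace characters (spaces, tabs, etc.).
Text: 'dog cat tag fun'
This text has 4 words separated by spaces.
Number of spaces = number of words - 1 = 4 - 1 = 3

3


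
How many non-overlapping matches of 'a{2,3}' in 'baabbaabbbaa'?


Pattern 'a{2,3}' matches between 2 and 3 consecutive a's (greedy).
String: 'baabbaabbbaa'
Finding runs of a's and applying greedy matching:
  Run at pos 1: 'aa' (length 2)
  Run at pos 5: 'aa' (length 2)
  Run at pos 10: 'aa' (length 2)
Matches: ['aa', 'aa', 'aa']
Count: 3

3


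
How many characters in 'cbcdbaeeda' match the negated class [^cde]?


Negated class [^cde] matches any char NOT in {c, d, e}
Scanning 'cbcdbaeeda':
  pos 0: 'c' -> no (excluded)
  pos 1: 'b' -> MATCH
  pos 2: 'c' -> no (excluded)
  pos 3: 'd' -> no (excluded)
  pos 4: 'b' -> MATCH
  pos 5: 'a' -> MATCH
  pos 6: 'e' -> no (excluded)
  pos 7: 'e' -> no (excluded)
  pos 8: 'd' -> no (excluded)
  pos 9: 'a' -> MATCH
Total matches: 4

4


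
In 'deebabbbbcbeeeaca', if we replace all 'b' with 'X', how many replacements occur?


re.sub('b', 'X', text) replaces every occurrence of 'b' with 'X'.
Text: 'deebabbbbcbeeeaca'
Scanning for 'b':
  pos 3: 'b' -> replacement #1
  pos 5: 'b' -> replacement #2
  pos 6: 'b' -> replacement #3
  pos 7: 'b' -> replacement #4
  pos 8: 'b' -> replacement #5
  pos 10: 'b' -> replacement #6
Total replacements: 6

6


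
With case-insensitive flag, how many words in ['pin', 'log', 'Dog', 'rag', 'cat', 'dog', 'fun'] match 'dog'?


Case-insensitive matching: compare each word's lowercase form to 'dog'.
  'pin' -> lower='pin' -> no
  'log' -> lower='log' -> no
  'Dog' -> lower='dog' -> MATCH
  'rag' -> lower='rag' -> no
  'cat' -> lower='cat' -> no
  'dog' -> lower='dog' -> MATCH
  'fun' -> lower='fun' -> no
Matches: ['Dog', 'dog']
Count: 2

2


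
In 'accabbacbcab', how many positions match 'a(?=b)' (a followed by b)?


Lookahead 'a(?=b)' matches 'a' only when followed by 'b'.
String: 'accabbacbcab'
Checking each position where char is 'a':
  pos 0: 'a' -> no (next='c')
  pos 3: 'a' -> MATCH (next='b')
  pos 6: 'a' -> no (next='c')
  pos 10: 'a' -> MATCH (next='b')
Matching positions: [3, 10]
Count: 2

2


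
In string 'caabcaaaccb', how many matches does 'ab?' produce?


Pattern 'ab?' matches 'a' optionally followed by 'b'.
String: 'caabcaaaccb'
Scanning left to right for 'a' then checking next char:
  Match 1: 'a' (a not followed by b)
  Match 2: 'ab' (a followed by b)
  Match 3: 'a' (a not followed by b)
  Match 4: 'a' (a not followed by b)
  Match 5: 'a' (a not followed by b)
Total matches: 5

5


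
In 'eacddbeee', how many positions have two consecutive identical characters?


Looking for consecutive identical characters in 'eacddbeee':
  pos 0-1: 'e' vs 'a' -> different
  pos 1-2: 'a' vs 'c' -> different
  pos 2-3: 'c' vs 'd' -> different
  pos 3-4: 'd' vs 'd' -> MATCH ('dd')
  pos 4-5: 'd' vs 'b' -> different
  pos 5-6: 'b' vs 'e' -> different
  pos 6-7: 'e' vs 'e' -> MATCH ('ee')
  pos 7-8: 'e' vs 'e' -> MATCH ('ee')
Consecutive identical pairs: ['dd', 'ee', 'ee']
Count: 3

3


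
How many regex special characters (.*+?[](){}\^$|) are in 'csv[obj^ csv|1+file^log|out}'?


Regex special characters are: . * + ? [ ] ( ) { } \ ^ $ |
Scanning 'csv[obj^ csv|1+file^log|out}':
  pos 3: '[' -> SPECIAL
  pos 7: '^' -> SPECIAL
  pos 12: '|' -> SPECIAL
  pos 14: '+' -> SPECIAL
  pos 19: '^' -> SPECIAL
  pos 23: '|' -> SPECIAL
  pos 27: '}' -> SPECIAL
Special chars found: ['[', '^', '|', '+', '^', '|', '}']
Total: 7

7


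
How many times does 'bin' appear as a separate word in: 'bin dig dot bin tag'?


Scanning each word for exact match 'bin':
  Word 1: 'bin' -> MATCH
  Word 2: 'dig' -> no
  Word 3: 'dot' -> no
  Word 4: 'bin' -> MATCH
  Word 5: 'tag' -> no
Total matches: 2

2


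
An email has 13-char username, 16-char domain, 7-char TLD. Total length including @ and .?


An email address has format: username@domain.tld
Username length: 13
'@' character: 1
Domain length: 16
'.' character: 1
TLD length: 7
Total = 13 + 1 + 16 + 1 + 7 = 38

38


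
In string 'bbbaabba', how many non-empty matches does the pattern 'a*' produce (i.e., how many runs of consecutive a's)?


Pattern 'a*' matches zero or more a's. We want non-empty runs of consecutive a's.
String: 'bbbaabba'
Walking through the string to find runs of a's:
  Run 1: positions 3-4 -> 'aa'
  Run 2: positions 7-7 -> 'a'
Non-empty runs found: ['aa', 'a']
Count: 2

2


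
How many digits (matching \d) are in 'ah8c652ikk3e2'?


\d matches any digit 0-9.
Scanning 'ah8c652ikk3e2':
  pos 2: '8' -> DIGIT
  pos 4: '6' -> DIGIT
  pos 5: '5' -> DIGIT
  pos 6: '2' -> DIGIT
  pos 10: '3' -> DIGIT
  pos 12: '2' -> DIGIT
Digits found: ['8', '6', '5', '2', '3', '2']
Total: 6

6


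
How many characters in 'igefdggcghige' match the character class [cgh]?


Character class [cgh] matches any of: {c, g, h}
Scanning string 'igefdggcghige' character by character:
  pos 0: 'i' -> no
  pos 1: 'g' -> MATCH
  pos 2: 'e' -> no
  pos 3: 'f' -> no
  pos 4: 'd' -> no
  pos 5: 'g' -> MATCH
  pos 6: 'g' -> MATCH
  pos 7: 'c' -> MATCH
  pos 8: 'g' -> MATCH
  pos 9: 'h' -> MATCH
  pos 10: 'i' -> no
  pos 11: 'g' -> MATCH
  pos 12: 'e' -> no
Total matches: 7

7


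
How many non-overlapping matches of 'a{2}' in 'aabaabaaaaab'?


Pattern 'a{2}' matches exactly 2 consecutive a's (greedy, non-overlapping).
String: 'aabaabaaaaab'
Scanning for runs of a's:
  Run at pos 0: 'aa' (length 2) -> 1 match(es)
  Run at pos 3: 'aa' (length 2) -> 1 match(es)
  Run at pos 6: 'aaaaa' (length 5) -> 2 match(es)
Matches found: ['aa', 'aa', 'aa', 'aa']
Total: 4

4


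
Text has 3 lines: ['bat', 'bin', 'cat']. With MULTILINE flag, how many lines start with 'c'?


With MULTILINE flag, ^ matches the start of each line.
Lines: ['bat', 'bin', 'cat']
Checking which lines start with 'c':
  Line 1: 'bat' -> no
  Line 2: 'bin' -> no
  Line 3: 'cat' -> MATCH
Matching lines: ['cat']
Count: 1

1
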